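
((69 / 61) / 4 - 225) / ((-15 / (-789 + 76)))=-13031501 / 1220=-10681.56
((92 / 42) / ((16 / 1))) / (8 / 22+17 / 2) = 253 / 16380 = 0.02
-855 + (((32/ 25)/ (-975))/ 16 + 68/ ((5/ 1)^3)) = -20827367/ 24375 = -854.46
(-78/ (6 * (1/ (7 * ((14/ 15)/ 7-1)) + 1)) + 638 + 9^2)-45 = 50041/ 76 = 658.43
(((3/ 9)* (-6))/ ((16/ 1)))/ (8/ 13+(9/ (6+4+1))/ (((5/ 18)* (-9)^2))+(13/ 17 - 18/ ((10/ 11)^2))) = 60775/ 9900756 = 0.01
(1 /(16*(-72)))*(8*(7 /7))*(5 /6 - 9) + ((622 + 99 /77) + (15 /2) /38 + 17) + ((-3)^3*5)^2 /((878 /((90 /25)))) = 36082594411 /50446368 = 715.27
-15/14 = -1.07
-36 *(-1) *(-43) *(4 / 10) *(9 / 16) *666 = -1159839 / 5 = -231967.80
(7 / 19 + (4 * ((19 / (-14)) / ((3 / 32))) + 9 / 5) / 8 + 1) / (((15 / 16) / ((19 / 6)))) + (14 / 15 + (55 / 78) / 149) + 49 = 565094029 / 18304650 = 30.87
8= 8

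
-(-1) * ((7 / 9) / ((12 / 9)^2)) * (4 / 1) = 7 / 4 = 1.75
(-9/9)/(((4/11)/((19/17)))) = -209/68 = -3.07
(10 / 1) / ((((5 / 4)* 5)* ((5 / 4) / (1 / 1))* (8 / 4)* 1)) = 16 / 25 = 0.64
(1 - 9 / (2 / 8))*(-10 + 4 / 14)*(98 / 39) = 33320 / 39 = 854.36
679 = 679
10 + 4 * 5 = 30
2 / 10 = 1 / 5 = 0.20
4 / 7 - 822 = -5750 / 7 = -821.43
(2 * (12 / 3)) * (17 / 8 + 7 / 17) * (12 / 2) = 2070 / 17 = 121.76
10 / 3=3.33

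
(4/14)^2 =4/49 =0.08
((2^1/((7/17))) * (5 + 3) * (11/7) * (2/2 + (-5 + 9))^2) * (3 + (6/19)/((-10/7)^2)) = 4483512/931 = 4815.80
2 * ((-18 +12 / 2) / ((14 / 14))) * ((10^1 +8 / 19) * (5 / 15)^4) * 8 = -1408 / 57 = -24.70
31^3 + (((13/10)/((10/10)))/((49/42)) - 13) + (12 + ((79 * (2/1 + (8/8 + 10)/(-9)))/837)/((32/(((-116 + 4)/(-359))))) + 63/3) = 5643561263741/189304290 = 29812.12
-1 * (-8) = 8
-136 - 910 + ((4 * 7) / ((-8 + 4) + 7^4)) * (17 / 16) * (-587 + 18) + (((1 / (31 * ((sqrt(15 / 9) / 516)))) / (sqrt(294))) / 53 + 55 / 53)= -31447111 / 29892 + 258 * sqrt(10) / 57505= -1052.01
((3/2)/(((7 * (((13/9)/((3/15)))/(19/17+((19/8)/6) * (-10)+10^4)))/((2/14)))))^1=2823813/66640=42.37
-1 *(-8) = 8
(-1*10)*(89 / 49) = -890 / 49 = -18.16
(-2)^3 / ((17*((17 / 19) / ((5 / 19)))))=-40 / 289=-0.14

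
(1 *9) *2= 18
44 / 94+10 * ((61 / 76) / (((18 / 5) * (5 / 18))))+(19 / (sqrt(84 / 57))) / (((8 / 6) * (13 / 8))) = 57 * sqrt(133) / 91+15171 / 1786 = 15.72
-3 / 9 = -1 / 3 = -0.33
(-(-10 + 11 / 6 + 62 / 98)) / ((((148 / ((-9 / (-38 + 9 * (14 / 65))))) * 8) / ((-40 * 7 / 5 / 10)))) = -86385 / 9713536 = -0.01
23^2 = 529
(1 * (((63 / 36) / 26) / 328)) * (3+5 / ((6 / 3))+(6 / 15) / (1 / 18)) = 889 / 341120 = 0.00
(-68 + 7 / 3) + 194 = 385 / 3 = 128.33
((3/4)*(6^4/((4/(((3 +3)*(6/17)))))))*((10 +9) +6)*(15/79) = 3280500/1343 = 2442.67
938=938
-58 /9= -6.44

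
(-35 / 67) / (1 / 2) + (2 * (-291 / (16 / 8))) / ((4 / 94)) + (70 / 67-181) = -14039 / 2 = -7019.50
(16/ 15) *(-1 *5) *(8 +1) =-48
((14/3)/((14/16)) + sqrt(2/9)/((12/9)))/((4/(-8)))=-32/3-sqrt(2)/2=-11.37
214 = 214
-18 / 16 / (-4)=9 / 32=0.28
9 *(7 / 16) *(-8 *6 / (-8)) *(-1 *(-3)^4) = -15309 / 8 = -1913.62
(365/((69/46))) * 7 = 5110/3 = 1703.33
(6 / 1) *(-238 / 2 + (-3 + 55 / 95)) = -13842 / 19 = -728.53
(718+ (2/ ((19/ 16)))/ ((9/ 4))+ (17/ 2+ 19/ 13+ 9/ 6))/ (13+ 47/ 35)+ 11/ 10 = 145103839/ 2789865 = 52.01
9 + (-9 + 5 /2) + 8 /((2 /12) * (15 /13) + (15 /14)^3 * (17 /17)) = 824427 /101470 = 8.12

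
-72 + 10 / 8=-283 / 4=-70.75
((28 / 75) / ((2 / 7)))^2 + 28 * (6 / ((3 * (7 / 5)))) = 234604 / 5625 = 41.71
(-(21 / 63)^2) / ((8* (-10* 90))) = 1 / 64800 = 0.00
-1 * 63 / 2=-63 / 2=-31.50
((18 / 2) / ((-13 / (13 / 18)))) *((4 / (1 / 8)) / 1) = -16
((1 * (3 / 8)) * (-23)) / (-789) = 23 / 2104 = 0.01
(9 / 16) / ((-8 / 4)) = -9 / 32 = -0.28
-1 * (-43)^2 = -1849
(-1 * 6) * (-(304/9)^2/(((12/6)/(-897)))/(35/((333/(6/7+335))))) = -1022398208/11755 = -86975.60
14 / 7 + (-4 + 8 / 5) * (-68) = 826 / 5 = 165.20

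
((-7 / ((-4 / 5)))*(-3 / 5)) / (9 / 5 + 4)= -105 / 116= -0.91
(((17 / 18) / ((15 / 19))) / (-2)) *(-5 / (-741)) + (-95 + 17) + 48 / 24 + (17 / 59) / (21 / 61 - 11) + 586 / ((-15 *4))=-533035639 / 6212700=-85.80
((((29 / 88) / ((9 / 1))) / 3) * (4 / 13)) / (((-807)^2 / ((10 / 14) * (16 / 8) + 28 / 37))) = 0.00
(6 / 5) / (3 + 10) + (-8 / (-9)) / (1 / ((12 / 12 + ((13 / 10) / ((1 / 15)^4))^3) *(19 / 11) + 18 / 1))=2816320718935660309 / 6435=437656677379278.99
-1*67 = -67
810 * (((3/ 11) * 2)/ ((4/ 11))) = 1215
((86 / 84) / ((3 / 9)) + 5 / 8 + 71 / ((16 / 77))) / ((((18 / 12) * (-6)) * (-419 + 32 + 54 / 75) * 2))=967075 / 19468512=0.05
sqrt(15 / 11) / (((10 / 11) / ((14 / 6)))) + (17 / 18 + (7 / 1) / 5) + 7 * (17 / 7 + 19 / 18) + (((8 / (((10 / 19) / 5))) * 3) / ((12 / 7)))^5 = 7 * sqrt(165) / 30 + 624236938796 / 15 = 41615795922.73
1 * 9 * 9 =81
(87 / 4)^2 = 7569 / 16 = 473.06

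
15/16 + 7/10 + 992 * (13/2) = 515971/80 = 6449.64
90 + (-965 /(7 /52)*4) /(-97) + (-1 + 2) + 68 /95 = 24984527 /64505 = 387.33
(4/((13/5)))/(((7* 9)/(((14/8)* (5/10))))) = 5/234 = 0.02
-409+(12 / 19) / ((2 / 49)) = -7477 / 19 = -393.53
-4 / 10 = -2 / 5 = -0.40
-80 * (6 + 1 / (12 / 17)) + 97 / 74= -131429 / 222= -592.02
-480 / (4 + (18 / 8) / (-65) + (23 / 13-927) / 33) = 4118400 / 206537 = 19.94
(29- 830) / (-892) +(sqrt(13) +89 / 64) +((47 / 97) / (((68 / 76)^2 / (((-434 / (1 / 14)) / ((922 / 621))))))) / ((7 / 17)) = -65238800057029 / 10849417408 +sqrt(13) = -6009.51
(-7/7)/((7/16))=-16/7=-2.29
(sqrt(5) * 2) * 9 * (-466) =-8388 * sqrt(5) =-18756.14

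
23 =23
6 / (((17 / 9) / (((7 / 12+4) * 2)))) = 495 / 17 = 29.12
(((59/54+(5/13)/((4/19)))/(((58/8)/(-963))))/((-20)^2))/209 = -438593/94551600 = -0.00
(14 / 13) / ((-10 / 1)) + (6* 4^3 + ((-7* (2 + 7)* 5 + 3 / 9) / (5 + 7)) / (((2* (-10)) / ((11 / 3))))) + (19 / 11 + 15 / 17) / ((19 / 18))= 2439158824 / 6235515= 391.17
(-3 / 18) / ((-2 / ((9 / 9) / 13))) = 1 / 156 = 0.01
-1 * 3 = -3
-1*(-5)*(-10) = -50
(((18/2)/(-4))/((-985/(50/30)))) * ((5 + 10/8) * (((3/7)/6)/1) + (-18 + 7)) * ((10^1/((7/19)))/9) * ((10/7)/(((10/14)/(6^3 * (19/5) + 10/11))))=-429343/2156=-199.14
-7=-7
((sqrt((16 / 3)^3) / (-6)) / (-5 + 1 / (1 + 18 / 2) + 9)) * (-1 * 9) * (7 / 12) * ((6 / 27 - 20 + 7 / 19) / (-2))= 25.51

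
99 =99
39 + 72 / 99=437 / 11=39.73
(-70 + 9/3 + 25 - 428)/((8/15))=-3525/4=-881.25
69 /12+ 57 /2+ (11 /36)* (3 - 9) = 389 /12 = 32.42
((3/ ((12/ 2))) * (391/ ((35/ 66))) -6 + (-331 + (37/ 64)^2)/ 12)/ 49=192160697/ 28098560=6.84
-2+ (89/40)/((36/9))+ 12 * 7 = 13209/160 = 82.56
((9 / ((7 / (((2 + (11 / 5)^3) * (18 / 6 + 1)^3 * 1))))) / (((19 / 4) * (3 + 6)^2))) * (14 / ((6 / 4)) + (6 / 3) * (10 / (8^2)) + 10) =7951376 / 149625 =53.14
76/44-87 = -85.27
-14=-14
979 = 979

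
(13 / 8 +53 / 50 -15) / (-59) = 2463 / 11800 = 0.21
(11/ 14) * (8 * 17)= 748/ 7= 106.86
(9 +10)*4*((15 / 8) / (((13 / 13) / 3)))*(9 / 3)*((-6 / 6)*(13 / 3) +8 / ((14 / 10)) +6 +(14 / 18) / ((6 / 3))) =279015 / 28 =9964.82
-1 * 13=-13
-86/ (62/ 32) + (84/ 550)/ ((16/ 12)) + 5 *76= 5724153/ 17050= 335.73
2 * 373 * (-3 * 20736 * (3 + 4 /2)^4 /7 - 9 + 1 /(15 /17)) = -435067816196 /105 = -4143503011.39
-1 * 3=-3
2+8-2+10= 18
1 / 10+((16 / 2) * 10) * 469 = 37520.10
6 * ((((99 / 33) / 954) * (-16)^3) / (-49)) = 4096 / 2597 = 1.58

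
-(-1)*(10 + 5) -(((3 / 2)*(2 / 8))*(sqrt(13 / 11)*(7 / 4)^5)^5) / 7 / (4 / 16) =15 -97131684309947172101307*sqrt(143) / 2997145552015065088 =-387529.08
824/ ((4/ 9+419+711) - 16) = 3708/ 5015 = 0.74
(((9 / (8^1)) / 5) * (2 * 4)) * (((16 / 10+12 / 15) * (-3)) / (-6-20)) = 162 / 325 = 0.50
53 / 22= 2.41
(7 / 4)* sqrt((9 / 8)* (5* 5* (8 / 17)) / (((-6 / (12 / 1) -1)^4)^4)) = 2240* sqrt(17) / 37179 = 0.25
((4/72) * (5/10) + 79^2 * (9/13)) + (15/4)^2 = 8114713/1872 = 4334.78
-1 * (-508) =508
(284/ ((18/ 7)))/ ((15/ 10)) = 1988/ 27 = 73.63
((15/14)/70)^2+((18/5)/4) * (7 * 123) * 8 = 1190742381/192080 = 6199.20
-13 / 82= -0.16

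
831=831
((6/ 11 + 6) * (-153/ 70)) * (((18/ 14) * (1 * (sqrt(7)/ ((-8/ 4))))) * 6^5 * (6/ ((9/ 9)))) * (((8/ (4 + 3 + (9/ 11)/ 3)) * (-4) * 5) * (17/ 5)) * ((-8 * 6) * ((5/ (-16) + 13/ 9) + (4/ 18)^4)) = 2140887511296 * sqrt(7)/ 1225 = 4623882399.88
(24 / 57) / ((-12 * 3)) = -2 / 171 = -0.01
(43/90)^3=79507/729000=0.11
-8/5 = -1.60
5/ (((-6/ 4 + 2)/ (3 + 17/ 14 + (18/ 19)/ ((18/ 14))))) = 6585/ 133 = 49.51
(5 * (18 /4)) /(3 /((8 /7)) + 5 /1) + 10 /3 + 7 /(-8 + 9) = 2431 /183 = 13.28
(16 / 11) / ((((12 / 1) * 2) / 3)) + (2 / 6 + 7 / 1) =248 / 33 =7.52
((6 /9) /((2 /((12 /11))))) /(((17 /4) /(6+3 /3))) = 112 /187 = 0.60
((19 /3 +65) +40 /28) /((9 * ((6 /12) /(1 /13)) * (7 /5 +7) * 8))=955 /51597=0.02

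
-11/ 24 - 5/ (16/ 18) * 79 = -2669/ 6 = -444.83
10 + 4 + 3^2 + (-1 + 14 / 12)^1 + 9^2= 625 / 6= 104.17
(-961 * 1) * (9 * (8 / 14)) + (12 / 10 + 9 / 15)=-172917 / 35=-4940.49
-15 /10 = -3 /2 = -1.50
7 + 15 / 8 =71 / 8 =8.88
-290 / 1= -290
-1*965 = -965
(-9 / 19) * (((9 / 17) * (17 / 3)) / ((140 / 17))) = -459 / 2660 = -0.17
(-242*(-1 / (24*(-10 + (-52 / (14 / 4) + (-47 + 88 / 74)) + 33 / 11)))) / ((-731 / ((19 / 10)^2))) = 11313379 / 15373807200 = 0.00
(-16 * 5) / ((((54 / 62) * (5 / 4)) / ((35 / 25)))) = -13888 / 135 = -102.87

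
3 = 3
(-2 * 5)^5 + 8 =-99992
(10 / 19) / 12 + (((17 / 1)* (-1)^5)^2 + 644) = 106367 / 114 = 933.04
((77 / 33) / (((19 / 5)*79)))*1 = 35 / 4503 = 0.01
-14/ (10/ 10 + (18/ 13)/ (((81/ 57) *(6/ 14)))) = -1638/ 383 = -4.28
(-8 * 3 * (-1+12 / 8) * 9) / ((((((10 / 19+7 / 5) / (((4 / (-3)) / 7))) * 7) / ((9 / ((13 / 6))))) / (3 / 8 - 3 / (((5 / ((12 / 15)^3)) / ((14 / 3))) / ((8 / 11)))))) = -226042164 / 53428375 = -4.23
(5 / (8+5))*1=5 / 13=0.38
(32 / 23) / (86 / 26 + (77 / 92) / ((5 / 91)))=8320 / 110871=0.08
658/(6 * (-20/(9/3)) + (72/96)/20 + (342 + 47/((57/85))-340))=3000480/146491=20.48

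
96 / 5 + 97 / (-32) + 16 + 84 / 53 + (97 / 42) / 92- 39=-21385367 / 4095840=-5.22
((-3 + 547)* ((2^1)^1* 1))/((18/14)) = 7616/9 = 846.22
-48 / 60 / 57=-4 / 285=-0.01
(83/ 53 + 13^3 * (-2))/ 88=-232799/ 4664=-49.91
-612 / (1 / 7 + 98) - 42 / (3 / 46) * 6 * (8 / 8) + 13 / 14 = -3869.31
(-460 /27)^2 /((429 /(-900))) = -21160000 /34749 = -608.94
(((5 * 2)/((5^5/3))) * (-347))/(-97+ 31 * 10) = -694/44375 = -0.02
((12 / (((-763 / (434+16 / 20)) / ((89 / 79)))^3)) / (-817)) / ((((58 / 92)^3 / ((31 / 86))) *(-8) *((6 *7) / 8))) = -21856661589580785858496 / 164190281166421827011403625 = -0.00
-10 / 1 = -10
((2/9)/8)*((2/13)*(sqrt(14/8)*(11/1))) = 11*sqrt(7)/468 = 0.06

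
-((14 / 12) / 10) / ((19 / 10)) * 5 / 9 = -35 / 1026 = -0.03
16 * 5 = 80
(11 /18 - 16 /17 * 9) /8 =-2405 /2448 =-0.98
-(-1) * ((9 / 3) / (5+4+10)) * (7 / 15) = 7 / 95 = 0.07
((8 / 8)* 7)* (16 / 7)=16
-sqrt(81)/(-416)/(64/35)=315/26624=0.01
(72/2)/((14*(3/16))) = 96/7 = 13.71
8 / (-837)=-8 / 837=-0.01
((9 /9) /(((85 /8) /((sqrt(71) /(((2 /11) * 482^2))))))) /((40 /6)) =33 * sqrt(71) /98737700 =0.00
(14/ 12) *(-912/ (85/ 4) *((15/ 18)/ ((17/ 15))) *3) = -110.45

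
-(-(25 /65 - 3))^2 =-1156 /169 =-6.84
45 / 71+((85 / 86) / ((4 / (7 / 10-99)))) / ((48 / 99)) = -38658513 / 781568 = -49.46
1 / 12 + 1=13 / 12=1.08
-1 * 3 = -3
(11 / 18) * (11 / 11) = 11 / 18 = 0.61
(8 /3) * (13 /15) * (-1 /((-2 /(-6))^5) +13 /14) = -176228 /315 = -559.45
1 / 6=0.17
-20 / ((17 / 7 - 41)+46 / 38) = 2660 / 4969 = 0.54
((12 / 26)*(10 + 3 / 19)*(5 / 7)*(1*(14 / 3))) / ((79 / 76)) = 15440 / 1027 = 15.03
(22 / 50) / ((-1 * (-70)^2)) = -0.00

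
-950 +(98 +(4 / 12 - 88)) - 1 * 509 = -4346 / 3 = -1448.67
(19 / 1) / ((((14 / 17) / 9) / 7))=2907 / 2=1453.50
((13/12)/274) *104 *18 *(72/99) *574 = 4656288/1507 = 3089.77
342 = 342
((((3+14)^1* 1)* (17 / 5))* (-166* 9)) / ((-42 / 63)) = 647649 / 5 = 129529.80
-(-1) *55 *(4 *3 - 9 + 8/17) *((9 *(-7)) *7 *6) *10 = -5050747.06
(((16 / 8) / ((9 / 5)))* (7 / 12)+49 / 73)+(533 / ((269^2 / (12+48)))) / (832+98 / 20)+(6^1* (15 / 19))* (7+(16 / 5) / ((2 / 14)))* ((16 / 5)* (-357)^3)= -4598426175905755402102489 / 226787102878410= -20276400719.19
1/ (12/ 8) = 2/ 3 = 0.67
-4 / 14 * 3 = -6 / 7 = -0.86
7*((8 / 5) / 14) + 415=415.80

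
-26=-26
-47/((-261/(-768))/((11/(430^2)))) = -0.01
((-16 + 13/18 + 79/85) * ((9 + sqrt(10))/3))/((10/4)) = -23.27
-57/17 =-3.35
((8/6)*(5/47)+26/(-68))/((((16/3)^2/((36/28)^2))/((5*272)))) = -1400895/73696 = -19.01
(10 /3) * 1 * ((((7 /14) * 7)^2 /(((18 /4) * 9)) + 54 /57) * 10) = 41.66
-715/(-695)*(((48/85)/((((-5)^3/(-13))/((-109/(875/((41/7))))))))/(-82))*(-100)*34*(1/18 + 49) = -89.67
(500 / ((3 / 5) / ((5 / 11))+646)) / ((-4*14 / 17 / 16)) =-425000 / 113281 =-3.75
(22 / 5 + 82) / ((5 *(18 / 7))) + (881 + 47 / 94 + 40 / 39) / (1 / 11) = 18943279 / 1950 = 9714.50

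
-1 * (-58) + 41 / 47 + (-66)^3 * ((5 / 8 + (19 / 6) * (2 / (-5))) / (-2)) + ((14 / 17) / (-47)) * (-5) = -736512927 / 7990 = -92179.34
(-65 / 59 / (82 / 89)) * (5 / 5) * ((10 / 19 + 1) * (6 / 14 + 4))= -5200715 / 643454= -8.08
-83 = -83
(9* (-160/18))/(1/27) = -2160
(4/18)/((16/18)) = 1/4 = 0.25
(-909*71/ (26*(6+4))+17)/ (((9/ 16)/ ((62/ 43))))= -14909512/ 25155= -592.71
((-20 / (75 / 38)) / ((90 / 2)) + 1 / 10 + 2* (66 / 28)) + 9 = 128417 / 9450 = 13.59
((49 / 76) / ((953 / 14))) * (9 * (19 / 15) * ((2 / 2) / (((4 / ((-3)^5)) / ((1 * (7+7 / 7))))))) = -250047 / 4765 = -52.48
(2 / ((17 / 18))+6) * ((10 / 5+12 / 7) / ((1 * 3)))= 1196 / 119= 10.05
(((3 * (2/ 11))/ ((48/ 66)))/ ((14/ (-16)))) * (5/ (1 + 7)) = -15/ 28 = -0.54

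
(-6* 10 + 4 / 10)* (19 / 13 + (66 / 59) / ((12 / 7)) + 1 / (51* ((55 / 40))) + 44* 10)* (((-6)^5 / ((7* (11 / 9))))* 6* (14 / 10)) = 1587017064969792 / 7888595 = 201178671.86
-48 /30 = -8 /5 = -1.60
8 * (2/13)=1.23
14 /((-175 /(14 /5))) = -28 /125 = -0.22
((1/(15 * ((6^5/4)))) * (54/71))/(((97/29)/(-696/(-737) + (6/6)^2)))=41557/2740888260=0.00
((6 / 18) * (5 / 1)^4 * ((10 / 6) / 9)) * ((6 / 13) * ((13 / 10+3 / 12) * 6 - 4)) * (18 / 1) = 66250 / 39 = 1698.72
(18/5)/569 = 18/2845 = 0.01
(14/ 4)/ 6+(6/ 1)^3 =2599/ 12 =216.58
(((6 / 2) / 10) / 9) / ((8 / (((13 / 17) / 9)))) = 13 / 36720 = 0.00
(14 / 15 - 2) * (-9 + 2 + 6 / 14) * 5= 736 / 21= 35.05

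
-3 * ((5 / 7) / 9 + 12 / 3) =-257 / 21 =-12.24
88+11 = 99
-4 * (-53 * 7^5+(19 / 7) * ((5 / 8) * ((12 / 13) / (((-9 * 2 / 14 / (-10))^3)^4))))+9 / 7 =-2629814043134054174432653 / 8567029273257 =-306969190748.93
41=41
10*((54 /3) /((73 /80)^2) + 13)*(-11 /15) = -4058494 /15987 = -253.86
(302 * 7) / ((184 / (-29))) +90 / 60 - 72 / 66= -336769 / 1012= -332.78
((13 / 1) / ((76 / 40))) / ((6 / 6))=130 / 19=6.84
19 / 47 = 0.40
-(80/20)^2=-16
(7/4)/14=1/8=0.12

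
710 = 710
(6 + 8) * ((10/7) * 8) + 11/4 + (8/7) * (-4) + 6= 4597/28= 164.18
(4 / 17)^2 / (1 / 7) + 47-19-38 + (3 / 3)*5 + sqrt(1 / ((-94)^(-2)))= 25833 / 289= 89.39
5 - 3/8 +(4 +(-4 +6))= 85/8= 10.62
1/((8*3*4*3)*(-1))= -1/288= -0.00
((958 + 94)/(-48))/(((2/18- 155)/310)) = 122295/2788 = 43.86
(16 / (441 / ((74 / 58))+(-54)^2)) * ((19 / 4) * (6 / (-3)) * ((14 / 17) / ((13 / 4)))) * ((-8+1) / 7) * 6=629888 / 8890167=0.07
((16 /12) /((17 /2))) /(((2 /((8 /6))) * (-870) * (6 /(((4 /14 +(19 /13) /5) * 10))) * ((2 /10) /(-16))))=33664 /3633903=0.01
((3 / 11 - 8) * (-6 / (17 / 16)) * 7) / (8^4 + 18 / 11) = 1680 / 22537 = 0.07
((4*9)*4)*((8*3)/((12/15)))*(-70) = -302400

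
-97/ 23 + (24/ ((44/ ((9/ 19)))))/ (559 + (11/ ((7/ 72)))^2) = -13271759957/ 3146926585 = -4.22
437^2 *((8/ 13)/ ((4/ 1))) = 381938/ 13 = 29379.85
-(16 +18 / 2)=-25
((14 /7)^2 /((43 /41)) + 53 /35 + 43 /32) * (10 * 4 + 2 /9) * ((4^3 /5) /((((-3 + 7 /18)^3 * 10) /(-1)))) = 75374664048 /3906340375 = 19.30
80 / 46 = 40 / 23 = 1.74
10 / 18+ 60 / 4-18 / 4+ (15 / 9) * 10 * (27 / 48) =20.43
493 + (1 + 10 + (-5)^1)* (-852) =-4619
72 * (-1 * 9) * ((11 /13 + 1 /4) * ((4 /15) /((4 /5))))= -3078 /13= -236.77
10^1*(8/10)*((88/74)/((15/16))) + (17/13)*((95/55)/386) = 10.15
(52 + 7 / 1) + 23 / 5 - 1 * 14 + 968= 5088 / 5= 1017.60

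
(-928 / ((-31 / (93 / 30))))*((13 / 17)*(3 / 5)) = 18096 / 425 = 42.58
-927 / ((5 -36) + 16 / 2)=927 / 23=40.30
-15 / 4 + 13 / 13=-11 / 4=-2.75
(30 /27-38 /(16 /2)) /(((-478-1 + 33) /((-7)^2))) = 6419 /16056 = 0.40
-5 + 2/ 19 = -93/ 19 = -4.89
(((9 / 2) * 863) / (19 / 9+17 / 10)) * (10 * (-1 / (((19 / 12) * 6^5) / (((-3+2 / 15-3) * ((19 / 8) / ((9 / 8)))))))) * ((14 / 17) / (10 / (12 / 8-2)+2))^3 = -94930 / 96702579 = -0.00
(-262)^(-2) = 1 / 68644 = 0.00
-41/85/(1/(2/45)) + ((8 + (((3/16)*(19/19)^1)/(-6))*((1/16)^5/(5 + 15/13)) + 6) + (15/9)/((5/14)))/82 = 34722663094567/168389561548800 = 0.21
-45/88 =-0.51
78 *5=390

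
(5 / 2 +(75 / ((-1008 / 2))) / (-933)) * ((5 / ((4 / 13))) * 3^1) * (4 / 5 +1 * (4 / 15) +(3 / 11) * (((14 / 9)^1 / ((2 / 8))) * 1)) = 96795595 / 287364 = 336.84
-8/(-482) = 4/241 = 0.02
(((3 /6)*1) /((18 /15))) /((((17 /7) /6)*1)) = 35 /34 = 1.03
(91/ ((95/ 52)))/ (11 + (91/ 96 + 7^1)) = 454272/ 172805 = 2.63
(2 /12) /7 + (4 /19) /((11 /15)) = 2729 /8778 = 0.31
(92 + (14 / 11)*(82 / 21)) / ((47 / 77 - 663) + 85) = -22400 / 133377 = -0.17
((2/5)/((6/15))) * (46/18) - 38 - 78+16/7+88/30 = -34091/315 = -108.23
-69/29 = -2.38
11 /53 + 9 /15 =214 /265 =0.81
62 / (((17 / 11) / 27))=18414 / 17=1083.18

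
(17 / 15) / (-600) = -17 / 9000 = -0.00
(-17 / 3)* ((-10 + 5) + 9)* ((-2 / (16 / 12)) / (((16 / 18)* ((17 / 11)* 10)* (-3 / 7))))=-231 / 40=-5.78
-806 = -806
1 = 1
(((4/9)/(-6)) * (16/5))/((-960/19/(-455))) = -1729/810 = -2.13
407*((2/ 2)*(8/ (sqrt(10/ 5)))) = 1628*sqrt(2) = 2302.34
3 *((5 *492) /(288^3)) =205 /663552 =0.00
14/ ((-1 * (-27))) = 14/ 27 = 0.52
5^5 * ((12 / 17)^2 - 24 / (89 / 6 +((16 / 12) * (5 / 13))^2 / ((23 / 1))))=-3495.19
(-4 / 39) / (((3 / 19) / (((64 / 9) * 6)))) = -9728 / 351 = -27.72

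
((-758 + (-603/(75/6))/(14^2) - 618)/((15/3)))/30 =-3371803/367500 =-9.17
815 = 815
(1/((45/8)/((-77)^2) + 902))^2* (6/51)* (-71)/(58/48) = -7667300078592/902409757607763733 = -0.00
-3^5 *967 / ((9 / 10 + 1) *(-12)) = 10306.18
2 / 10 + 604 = 3021 / 5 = 604.20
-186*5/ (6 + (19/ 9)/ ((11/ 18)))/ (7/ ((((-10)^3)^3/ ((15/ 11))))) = 937750000000/ 91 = 10304945054.95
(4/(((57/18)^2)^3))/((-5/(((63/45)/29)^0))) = -186624/235229405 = -0.00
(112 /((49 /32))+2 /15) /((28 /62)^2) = 3696967 /10290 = 359.28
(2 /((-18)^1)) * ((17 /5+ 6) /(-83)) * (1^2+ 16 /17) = 517 /21165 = 0.02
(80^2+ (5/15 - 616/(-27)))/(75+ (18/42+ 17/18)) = 84.10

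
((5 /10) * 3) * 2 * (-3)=-9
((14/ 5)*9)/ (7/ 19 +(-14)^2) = 342/ 2665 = 0.13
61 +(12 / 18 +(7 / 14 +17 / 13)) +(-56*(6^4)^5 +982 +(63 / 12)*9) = -31940200132389987871 / 156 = -204744872643525563.28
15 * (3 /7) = 45 /7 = 6.43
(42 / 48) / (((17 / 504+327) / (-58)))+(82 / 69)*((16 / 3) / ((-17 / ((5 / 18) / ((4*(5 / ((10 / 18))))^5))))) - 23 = -456799474092674693 / 19727742104395200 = -23.16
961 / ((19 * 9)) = 961 / 171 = 5.62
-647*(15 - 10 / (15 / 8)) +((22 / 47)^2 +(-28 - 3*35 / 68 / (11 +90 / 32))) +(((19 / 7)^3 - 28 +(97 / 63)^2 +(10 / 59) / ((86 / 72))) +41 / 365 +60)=-1329689919715960055822 / 213515487090527895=-6227.60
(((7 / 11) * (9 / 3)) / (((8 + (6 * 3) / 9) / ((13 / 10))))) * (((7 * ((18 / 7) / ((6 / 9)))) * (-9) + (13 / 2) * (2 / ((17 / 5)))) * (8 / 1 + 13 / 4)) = -4995081 / 7480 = -667.79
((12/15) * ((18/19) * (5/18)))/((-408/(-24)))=4/323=0.01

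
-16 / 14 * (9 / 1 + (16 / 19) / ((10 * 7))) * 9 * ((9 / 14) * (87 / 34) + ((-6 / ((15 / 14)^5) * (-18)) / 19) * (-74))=27462.38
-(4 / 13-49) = 633 / 13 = 48.69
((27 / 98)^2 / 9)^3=531441 / 885842380864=0.00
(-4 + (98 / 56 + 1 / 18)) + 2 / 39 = -1003 / 468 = -2.14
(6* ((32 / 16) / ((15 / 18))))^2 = 5184 / 25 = 207.36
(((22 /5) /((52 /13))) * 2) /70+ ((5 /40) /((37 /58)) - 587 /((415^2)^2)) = 6987050701093 /30729262847500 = 0.23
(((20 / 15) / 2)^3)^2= 64 / 729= 0.09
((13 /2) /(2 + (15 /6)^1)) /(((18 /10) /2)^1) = 130 /81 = 1.60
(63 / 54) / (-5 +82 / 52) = -0.34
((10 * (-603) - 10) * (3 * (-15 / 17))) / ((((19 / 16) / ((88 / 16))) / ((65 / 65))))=23918400 / 323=74050.77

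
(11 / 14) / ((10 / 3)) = 33 / 140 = 0.24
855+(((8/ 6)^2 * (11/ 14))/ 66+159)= 191650/ 189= 1014.02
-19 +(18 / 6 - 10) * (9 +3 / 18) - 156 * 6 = -6115 / 6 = -1019.17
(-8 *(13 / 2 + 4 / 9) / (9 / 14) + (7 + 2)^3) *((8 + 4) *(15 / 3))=1040980 / 27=38554.81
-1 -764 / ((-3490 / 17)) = 4749 / 1745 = 2.72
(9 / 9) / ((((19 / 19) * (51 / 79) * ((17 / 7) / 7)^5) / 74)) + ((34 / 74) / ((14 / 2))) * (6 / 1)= 427707115260500 / 18754891113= 22805.10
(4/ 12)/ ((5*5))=1/ 75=0.01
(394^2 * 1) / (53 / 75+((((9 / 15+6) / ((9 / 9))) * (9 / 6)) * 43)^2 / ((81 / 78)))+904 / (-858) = -1842295748 / 11229675171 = -0.16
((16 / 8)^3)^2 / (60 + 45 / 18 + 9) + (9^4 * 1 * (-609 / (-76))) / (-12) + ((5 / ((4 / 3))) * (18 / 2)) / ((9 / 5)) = -189605257 / 43472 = -4361.55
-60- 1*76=-136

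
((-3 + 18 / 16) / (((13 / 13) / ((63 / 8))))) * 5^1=-4725 / 64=-73.83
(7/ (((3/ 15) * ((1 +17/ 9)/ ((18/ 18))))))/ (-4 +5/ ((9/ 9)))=315/ 26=12.12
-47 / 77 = -0.61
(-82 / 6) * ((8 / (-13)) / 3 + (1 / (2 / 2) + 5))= -9266 / 117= -79.20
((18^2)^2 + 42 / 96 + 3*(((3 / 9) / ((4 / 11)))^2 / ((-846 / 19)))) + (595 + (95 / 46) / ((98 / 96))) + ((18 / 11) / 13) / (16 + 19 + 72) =73928153842450273 / 700253570016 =105573.41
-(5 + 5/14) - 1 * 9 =-201/14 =-14.36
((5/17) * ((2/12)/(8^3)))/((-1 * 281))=-5/14674944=-0.00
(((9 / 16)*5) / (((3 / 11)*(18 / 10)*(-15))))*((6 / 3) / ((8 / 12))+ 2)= -275 / 144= -1.91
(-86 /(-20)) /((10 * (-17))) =-43 /1700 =-0.03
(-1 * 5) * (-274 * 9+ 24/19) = 12323.68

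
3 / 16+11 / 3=185 / 48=3.85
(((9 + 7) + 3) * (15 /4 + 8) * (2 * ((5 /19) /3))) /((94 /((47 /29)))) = 235 /348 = 0.68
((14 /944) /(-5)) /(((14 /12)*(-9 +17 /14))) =21 /64310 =0.00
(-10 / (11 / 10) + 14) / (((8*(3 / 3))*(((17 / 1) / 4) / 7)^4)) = 4148928 / 918731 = 4.52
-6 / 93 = -2 / 31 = -0.06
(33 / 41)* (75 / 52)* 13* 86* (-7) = -744975 / 82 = -9085.06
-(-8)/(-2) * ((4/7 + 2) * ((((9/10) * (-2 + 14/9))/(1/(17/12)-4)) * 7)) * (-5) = 306/7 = 43.71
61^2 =3721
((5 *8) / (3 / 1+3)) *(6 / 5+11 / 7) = 388 / 21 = 18.48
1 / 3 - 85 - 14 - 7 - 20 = -377 / 3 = -125.67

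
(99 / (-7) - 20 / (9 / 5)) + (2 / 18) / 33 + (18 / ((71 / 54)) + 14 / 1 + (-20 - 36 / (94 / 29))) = -198879752 / 6937623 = -28.67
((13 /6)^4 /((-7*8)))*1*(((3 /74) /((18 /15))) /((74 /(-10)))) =0.00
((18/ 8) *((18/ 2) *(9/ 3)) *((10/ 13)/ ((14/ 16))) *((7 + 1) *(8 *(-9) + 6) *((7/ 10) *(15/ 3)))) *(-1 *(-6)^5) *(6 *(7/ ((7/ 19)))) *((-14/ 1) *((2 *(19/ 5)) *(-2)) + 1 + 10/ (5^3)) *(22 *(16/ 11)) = -38921669223579648/ 65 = -598794911131994.58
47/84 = 0.56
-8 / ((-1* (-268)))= -2 / 67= -0.03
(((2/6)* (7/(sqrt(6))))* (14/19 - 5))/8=-63* sqrt(6)/304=-0.51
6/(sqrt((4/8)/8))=24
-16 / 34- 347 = -5907 / 17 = -347.47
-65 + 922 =857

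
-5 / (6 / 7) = -35 / 6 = -5.83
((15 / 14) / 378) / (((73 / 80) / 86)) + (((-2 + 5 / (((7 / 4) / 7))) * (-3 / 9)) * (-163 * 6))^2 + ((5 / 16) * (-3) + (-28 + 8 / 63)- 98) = 17736178320337 / 515088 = 34433297.46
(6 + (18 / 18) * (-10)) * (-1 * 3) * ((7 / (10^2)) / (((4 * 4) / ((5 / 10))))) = 21 / 800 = 0.03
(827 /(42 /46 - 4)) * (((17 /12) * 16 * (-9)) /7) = 3880284 /497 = 7807.41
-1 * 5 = -5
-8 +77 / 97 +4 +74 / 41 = -5573 / 3977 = -1.40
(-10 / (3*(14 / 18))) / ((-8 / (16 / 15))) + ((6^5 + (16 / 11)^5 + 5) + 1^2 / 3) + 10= 26374795226 / 3382071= 7798.42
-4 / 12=-1 / 3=-0.33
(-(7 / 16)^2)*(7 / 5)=-343 / 1280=-0.27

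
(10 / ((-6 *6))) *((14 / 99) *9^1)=-35 / 99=-0.35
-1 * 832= -832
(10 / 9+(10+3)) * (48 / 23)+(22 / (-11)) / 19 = 38470 / 1311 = 29.34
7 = 7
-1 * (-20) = 20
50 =50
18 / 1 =18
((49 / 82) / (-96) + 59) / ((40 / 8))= 464399 / 39360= 11.80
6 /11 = 0.55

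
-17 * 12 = -204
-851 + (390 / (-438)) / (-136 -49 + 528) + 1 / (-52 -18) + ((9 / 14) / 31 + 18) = -3232895521 / 3881045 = -833.00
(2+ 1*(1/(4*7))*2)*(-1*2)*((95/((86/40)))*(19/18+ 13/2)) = -3746800/2709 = -1383.09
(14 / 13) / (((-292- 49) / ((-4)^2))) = -224 / 4433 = -0.05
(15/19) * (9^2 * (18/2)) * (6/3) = 21870/19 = 1151.05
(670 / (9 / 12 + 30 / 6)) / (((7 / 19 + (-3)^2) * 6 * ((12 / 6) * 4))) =6365 / 24564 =0.26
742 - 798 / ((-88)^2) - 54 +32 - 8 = 2756465 / 3872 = 711.90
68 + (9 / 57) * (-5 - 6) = 1259 / 19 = 66.26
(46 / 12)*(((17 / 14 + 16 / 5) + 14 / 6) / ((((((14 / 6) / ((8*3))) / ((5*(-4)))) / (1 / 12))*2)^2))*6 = 3910920 / 343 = 11402.10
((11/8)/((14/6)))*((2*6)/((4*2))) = 99/112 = 0.88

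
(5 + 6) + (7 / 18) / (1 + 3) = 799 / 72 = 11.10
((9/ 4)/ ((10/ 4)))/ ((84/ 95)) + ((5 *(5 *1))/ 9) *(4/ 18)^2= 47153/ 40824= 1.16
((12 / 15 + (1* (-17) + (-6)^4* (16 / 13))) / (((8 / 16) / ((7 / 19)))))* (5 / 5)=1436778 / 1235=1163.38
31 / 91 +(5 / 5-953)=-86601 / 91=-951.66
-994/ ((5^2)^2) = -994/ 625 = -1.59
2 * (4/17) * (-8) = -64/17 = -3.76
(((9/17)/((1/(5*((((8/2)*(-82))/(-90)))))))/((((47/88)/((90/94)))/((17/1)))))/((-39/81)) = -17534880/28717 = -610.61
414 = 414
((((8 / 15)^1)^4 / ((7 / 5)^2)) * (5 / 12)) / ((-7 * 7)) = -1024 / 2917215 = -0.00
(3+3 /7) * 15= 360 /7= 51.43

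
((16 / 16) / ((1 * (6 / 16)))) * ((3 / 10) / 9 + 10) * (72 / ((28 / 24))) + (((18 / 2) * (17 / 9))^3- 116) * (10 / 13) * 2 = 45156 / 5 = 9031.20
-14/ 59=-0.24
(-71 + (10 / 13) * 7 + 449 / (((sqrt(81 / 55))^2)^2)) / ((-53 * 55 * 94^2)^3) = -1507549 / 182182308950583294720939000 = -0.00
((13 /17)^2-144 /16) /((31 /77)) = -187264 /8959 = -20.90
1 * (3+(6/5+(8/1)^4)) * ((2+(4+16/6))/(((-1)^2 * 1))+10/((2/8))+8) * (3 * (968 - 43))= 644756450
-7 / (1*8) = -7 / 8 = -0.88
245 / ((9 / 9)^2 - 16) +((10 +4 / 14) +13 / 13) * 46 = 10559 / 21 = 502.81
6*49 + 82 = 376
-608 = -608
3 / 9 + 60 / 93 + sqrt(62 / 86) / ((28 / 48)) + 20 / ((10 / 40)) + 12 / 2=12*sqrt(1333) / 301 + 8089 / 93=88.43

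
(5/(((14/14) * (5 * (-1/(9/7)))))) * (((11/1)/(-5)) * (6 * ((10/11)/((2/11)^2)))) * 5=2333.57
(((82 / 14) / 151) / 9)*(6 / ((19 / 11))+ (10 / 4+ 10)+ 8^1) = 37351 / 361494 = 0.10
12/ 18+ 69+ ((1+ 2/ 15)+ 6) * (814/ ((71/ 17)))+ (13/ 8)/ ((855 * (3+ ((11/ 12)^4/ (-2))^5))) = 3617642747272754104085393583923/ 2477898571593768973849342775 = 1459.96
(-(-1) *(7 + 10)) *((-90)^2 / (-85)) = -1620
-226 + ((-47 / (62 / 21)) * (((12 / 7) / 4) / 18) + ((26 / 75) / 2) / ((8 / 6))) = -175343 / 775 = -226.25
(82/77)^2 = 6724/5929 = 1.13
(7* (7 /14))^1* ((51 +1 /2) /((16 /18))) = 202.78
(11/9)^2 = 121/81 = 1.49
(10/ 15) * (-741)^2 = 366054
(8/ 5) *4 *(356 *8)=91136/ 5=18227.20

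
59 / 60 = 0.98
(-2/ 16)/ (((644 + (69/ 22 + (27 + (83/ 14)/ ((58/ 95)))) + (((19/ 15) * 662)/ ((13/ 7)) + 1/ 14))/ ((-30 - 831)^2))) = -7873100235/ 96469994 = -81.61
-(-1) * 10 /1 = 10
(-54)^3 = -157464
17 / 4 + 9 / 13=4.94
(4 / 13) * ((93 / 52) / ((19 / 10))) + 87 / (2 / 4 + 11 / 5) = 939560 / 28899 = 32.51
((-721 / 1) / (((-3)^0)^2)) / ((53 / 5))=-3605 / 53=-68.02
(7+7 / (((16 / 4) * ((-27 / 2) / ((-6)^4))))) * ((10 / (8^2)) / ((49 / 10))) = -575 / 112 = -5.13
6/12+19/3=41/6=6.83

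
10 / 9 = 1.11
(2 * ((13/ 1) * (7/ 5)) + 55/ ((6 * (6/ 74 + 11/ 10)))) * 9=868431/ 2185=397.45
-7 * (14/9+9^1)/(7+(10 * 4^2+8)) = -19/45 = -0.42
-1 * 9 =-9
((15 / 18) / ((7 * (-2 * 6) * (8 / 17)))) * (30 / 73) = -425 / 49056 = -0.01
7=7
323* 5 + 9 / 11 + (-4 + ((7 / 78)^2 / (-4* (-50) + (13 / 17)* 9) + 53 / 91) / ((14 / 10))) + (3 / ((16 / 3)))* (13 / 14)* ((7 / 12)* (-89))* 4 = 138745988266807 / 92265709536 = 1503.77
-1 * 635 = -635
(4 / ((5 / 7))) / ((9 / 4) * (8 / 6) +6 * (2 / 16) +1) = 1.18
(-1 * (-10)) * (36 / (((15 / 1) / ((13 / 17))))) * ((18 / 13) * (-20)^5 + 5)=-1382398440 / 17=-81317555.29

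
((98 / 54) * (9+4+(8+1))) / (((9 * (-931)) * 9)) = -22 / 41553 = -0.00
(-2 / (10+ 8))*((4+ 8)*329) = -1316 / 3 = -438.67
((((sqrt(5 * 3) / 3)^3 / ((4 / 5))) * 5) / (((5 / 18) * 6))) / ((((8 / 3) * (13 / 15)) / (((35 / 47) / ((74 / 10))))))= 65625 * sqrt(15) / 723424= 0.35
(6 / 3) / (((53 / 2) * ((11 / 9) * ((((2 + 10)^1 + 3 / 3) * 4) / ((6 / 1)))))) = 54 / 7579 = 0.01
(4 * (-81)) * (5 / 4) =-405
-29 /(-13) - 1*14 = -153 /13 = -11.77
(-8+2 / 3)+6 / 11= -224 / 33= -6.79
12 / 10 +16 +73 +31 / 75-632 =-40604 / 75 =-541.39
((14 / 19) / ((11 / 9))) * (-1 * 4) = -2.41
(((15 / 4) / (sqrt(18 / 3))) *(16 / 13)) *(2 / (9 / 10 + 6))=200 *sqrt(6) / 897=0.55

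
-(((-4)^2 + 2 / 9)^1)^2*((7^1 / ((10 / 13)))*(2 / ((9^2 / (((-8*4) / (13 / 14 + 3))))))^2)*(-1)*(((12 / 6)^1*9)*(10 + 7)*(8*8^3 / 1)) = 108435626390454272 / 893116125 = 121412684.59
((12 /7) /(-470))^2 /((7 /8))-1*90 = -1704795462 /18942175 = -90.00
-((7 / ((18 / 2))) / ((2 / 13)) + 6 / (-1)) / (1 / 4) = 34 / 9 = 3.78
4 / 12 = 1 / 3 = 0.33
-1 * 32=-32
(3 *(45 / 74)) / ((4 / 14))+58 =9529 / 148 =64.39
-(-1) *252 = 252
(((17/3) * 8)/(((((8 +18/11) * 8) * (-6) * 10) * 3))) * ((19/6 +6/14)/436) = -28237/1048178880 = -0.00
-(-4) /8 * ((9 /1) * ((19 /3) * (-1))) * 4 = -114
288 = 288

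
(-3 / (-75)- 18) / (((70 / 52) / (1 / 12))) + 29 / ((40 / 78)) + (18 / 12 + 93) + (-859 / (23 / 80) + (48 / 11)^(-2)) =-131584750859 / 46368000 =-2837.84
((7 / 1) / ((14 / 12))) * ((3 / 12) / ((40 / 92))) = 69 / 20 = 3.45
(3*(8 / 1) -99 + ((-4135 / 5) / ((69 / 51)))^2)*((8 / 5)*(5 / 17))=1580926448 / 8993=175795.22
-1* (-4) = 4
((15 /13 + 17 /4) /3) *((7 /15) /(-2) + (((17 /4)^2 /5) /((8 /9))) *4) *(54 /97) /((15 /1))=1.07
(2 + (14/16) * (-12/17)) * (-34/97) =-47/97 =-0.48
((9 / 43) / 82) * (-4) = -18 / 1763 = -0.01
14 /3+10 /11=184 /33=5.58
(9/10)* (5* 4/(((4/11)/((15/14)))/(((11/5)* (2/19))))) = 3267/266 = 12.28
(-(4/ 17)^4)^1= -256/ 83521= -0.00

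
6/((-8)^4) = 3/2048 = 0.00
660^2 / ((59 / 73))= 31798800 / 59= 538962.71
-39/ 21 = -13/ 7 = -1.86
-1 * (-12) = 12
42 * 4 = 168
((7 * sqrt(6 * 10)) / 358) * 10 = 70 * sqrt(15) / 179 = 1.51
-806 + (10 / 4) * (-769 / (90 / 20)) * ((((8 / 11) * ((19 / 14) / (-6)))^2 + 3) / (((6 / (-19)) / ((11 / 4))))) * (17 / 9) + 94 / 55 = 965106473981 / 47151720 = 20468.11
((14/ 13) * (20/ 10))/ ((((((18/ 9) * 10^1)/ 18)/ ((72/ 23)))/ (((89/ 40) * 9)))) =908334/ 7475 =121.52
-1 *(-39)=39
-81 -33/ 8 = -681/ 8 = -85.12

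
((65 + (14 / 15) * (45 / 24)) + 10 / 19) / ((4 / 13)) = 66469 / 304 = 218.65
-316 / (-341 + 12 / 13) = 4108 / 4421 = 0.93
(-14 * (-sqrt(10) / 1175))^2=392 / 276125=0.00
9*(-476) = -4284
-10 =-10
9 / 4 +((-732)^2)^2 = 1148429435913 / 4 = 287107358978.25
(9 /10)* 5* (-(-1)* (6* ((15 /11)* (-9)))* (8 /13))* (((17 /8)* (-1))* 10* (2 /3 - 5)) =-206550 /11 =-18777.27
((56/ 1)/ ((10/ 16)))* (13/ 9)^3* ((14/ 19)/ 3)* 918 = 468505856/ 7695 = 60884.45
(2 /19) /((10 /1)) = 1 /95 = 0.01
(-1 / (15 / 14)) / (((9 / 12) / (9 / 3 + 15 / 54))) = -1652 / 405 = -4.08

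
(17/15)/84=17/1260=0.01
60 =60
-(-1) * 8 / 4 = 2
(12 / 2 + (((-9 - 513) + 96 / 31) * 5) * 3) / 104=-30138 / 403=-74.78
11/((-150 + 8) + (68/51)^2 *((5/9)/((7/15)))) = -2079/26438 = -0.08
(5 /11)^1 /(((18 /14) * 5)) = 7 /99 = 0.07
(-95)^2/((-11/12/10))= -1083000/11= -98454.55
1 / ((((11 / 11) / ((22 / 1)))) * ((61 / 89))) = 32.10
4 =4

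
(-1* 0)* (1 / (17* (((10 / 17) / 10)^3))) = 0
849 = 849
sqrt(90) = 3 * sqrt(10) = 9.49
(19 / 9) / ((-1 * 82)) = -19 / 738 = -0.03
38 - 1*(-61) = 99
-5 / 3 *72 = -120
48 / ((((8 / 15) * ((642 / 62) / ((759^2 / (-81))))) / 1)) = -19842790 / 321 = -61815.55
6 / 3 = 2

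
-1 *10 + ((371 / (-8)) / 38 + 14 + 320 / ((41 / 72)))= 7038805 / 12464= 564.73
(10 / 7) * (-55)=-550 / 7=-78.57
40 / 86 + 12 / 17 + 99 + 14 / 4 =151567 / 1462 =103.67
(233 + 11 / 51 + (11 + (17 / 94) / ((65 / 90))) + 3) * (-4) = -30845164 / 31161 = -989.86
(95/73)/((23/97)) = 9215/1679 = 5.49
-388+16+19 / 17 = -6305 / 17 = -370.88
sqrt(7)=2.65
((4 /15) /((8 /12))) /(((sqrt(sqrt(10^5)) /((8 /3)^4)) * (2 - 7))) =-2048 * 10^(3 /4) /50625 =-0.23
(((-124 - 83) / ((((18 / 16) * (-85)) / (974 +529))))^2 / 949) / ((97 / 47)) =3594607409088 / 665082925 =5404.75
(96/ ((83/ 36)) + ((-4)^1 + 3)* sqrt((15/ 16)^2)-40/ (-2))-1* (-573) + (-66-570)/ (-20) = 4418927/ 6640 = 665.50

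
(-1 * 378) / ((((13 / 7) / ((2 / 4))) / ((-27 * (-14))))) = -500094 / 13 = -38468.77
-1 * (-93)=93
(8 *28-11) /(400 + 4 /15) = 0.53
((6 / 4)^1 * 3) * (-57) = -513 / 2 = -256.50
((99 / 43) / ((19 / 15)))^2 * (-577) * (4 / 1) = -5089659300 / 667489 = -7625.08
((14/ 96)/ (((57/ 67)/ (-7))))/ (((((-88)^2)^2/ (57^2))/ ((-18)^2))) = -5052537/ 239878144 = -0.02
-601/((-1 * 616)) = 601/616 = 0.98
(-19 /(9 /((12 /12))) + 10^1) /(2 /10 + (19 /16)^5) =372244480 /120861639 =3.08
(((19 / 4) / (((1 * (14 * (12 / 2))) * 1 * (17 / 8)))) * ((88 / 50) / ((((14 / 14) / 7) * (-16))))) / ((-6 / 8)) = 209 / 7650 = 0.03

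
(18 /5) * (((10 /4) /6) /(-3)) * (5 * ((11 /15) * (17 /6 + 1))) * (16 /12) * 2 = -506 /27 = -18.74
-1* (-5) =5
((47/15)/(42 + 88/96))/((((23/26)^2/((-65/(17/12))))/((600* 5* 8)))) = -95163494400/926279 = -102737.40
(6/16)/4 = 3/32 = 0.09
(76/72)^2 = 361/324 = 1.11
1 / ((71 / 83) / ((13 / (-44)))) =-1079 / 3124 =-0.35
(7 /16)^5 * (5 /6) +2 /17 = 14011507 /106954752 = 0.13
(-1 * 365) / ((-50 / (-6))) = -219 / 5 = -43.80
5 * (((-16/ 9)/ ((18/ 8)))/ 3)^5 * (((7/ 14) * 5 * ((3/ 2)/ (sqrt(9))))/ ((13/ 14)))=-93952409600/ 11014751922759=-0.01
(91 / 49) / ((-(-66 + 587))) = -13 / 3647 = -0.00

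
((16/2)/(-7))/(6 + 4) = -0.11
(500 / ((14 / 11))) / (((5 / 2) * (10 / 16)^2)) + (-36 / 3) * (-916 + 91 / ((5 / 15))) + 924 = 63296 / 7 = 9042.29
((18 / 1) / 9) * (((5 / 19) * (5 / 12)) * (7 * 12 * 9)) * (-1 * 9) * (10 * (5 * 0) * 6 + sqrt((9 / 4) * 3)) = -42525 * sqrt(3) / 19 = -3876.60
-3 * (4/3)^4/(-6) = 1.58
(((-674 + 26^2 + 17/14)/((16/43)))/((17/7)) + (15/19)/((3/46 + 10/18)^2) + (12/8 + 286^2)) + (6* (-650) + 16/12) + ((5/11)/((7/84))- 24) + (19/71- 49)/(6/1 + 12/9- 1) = 124568127193199323/1599525013152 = 77878.20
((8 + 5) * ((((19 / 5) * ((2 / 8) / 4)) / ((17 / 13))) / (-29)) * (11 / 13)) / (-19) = 143 / 39440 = 0.00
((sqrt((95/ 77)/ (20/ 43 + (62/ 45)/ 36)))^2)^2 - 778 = -1407042637585318/ 1822610701681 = -771.99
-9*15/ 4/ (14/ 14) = -135/ 4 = -33.75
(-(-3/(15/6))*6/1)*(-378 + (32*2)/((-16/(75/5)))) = -15768/5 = -3153.60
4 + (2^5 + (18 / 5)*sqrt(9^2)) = 68.40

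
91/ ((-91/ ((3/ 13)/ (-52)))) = 3/ 676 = 0.00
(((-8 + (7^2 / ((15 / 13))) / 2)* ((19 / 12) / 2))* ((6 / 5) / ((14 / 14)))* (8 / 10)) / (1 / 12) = 15086 / 125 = 120.69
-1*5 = -5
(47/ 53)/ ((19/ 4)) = 188/ 1007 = 0.19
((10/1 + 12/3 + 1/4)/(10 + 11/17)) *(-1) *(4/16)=-969/2896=-0.33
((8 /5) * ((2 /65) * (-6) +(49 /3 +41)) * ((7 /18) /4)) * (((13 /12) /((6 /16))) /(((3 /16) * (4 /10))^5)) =10822224.53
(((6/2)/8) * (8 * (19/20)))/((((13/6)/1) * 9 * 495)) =19/64350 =0.00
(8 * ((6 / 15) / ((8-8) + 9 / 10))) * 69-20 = 225.33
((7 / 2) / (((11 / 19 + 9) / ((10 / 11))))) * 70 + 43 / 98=331999 / 14014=23.69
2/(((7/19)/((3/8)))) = 57/28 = 2.04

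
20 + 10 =30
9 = 9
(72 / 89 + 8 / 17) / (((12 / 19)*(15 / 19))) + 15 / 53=10281647 / 3608505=2.85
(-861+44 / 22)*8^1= -6872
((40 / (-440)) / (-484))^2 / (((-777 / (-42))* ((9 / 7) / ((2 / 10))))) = 7 / 23597192520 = 0.00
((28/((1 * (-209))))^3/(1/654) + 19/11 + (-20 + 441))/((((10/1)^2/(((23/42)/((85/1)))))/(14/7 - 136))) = -987488143737/271597537750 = -3.64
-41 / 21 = -1.95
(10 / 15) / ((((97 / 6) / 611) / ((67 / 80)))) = 40937 / 1940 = 21.10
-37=-37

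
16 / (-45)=-16 / 45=-0.36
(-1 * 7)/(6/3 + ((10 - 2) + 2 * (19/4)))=-14/39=-0.36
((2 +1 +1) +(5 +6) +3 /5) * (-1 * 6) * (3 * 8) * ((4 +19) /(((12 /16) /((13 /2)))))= -2238912 /5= -447782.40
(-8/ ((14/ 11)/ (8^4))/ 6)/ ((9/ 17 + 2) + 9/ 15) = -3829760/ 2793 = -1371.20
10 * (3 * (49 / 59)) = 1470 / 59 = 24.92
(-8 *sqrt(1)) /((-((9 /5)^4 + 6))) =5000 /10311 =0.48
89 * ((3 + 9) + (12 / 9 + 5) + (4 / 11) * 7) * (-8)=-490568 / 33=-14865.70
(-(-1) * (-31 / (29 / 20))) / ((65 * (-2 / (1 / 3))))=62 / 1131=0.05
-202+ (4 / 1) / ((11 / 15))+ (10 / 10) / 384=-830197 / 4224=-196.54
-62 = -62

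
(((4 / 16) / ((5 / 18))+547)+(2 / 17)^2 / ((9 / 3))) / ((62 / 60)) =4750333 / 8959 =530.23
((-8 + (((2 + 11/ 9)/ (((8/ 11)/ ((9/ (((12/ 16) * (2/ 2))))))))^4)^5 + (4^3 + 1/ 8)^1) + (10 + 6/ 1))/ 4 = 119073100208749693121158449751541919839618927871745/ 14624633760251904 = 8141954332721608083328067000000000.00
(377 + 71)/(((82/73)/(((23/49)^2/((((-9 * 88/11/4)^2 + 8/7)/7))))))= 308936/163303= 1.89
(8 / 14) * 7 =4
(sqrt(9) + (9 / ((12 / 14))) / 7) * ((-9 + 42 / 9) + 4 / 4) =-15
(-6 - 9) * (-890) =13350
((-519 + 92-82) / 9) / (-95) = 509 / 855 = 0.60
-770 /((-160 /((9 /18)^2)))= 77 /64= 1.20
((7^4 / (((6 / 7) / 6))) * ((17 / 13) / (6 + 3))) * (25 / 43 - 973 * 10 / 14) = -8531569340 / 5031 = -1695799.91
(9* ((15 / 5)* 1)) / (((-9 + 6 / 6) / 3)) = -10.12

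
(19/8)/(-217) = -19/1736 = -0.01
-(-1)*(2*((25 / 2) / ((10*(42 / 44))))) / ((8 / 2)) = 55 / 84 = 0.65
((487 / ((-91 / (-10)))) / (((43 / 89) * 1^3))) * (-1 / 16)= -6.92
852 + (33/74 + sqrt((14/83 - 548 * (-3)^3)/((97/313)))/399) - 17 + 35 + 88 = sqrt(3094721200966)/3212349 + 70925/74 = 958.99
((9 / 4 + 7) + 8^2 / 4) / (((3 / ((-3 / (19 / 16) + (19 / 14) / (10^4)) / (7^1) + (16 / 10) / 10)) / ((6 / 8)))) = -377784339 / 297920000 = -1.27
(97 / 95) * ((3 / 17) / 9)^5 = 0.00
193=193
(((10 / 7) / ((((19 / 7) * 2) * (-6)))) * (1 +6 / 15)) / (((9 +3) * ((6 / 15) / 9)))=-35 / 304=-0.12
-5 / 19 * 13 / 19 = -65 / 361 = -0.18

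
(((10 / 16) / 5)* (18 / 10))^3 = 729 / 64000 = 0.01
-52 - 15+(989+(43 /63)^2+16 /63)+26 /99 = 40296491 /43659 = 922.98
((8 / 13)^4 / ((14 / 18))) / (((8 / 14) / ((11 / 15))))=33792 / 142805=0.24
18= 18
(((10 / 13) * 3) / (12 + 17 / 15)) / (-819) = -50 / 233051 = -0.00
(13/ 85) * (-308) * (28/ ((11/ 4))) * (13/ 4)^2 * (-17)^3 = 124446868/ 5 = 24889373.60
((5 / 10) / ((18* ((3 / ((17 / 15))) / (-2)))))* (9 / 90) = -17 / 8100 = -0.00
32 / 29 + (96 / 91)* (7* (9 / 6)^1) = 4592 / 377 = 12.18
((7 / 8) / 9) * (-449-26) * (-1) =3325 / 72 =46.18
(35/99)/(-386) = -35/38214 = -0.00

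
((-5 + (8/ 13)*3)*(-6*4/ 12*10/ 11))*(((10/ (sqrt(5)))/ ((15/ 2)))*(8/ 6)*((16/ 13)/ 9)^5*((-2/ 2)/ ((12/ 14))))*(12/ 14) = -2751463424*sqrt(5)/ 28216806219459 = -0.00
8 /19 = 0.42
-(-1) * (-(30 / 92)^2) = -225 / 2116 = -0.11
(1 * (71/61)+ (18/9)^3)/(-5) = -559/305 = -1.83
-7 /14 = -0.50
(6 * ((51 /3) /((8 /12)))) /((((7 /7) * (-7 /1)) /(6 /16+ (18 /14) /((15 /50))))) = -39933 /392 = -101.87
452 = 452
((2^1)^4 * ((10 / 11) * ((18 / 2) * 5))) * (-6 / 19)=-43200 / 209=-206.70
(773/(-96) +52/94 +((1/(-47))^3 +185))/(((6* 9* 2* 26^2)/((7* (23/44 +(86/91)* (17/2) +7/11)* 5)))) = 325568724767725/416227995076608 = 0.78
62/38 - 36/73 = 1579/1387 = 1.14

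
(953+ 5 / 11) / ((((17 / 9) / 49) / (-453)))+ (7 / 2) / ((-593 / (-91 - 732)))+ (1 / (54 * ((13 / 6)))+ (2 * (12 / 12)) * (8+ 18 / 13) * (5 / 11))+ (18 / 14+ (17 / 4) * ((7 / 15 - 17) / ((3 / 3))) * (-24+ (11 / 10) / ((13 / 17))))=-50871676131484973 / 4540986450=-11202780.87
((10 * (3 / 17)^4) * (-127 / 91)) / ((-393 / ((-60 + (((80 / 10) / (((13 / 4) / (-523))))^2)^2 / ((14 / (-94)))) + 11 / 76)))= -282622469620509967516875 / 444953367520298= -635173234.43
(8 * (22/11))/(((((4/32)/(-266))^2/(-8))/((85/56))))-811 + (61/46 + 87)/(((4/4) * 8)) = -323766812145/368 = -879801119.96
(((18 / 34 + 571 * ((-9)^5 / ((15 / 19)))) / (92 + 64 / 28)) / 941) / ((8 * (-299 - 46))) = 1411742381 / 8094482000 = 0.17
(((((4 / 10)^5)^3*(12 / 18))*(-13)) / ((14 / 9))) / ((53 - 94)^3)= 1277952 / 14723114013671875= 0.00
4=4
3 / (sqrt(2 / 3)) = 3 *sqrt(6) / 2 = 3.67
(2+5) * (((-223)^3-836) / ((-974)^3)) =77632821 / 924010424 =0.08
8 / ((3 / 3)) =8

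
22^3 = 10648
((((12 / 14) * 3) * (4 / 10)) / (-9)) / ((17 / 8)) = -32 / 595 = -0.05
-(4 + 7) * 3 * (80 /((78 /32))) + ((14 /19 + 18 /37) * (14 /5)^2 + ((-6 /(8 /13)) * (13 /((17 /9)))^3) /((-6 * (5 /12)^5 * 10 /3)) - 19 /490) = 796219894180652883 /68752982593750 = 11580.88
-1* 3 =-3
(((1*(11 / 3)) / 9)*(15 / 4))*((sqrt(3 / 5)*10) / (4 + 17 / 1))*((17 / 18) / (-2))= -935*sqrt(15) / 13608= -0.27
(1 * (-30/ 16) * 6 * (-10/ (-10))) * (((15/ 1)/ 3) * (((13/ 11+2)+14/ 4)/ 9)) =-3675/ 88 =-41.76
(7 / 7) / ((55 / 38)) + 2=148 / 55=2.69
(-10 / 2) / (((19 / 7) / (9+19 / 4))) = -1925 / 76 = -25.33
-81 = -81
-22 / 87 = -0.25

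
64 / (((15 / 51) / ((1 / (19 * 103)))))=1088 / 9785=0.11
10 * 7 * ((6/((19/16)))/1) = 353.68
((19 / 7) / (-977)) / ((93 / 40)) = -760 / 636027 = -0.00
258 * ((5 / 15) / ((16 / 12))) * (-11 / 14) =-1419 / 28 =-50.68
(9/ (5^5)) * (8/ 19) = 72/ 59375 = 0.00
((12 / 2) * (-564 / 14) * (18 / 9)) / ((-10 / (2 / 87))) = 1.11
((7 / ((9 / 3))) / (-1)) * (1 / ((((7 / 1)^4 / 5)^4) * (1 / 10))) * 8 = -50000 / 14242684529829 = -0.00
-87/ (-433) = 87/ 433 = 0.20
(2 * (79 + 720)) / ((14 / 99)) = 11300.14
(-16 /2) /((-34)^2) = -2 /289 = -0.01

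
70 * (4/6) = 140/3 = 46.67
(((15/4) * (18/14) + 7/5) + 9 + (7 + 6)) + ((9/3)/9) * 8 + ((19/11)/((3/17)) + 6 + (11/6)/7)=30979/660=46.94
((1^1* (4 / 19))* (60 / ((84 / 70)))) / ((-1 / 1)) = -200 / 19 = -10.53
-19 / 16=-1.19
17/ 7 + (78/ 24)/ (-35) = 327/ 140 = 2.34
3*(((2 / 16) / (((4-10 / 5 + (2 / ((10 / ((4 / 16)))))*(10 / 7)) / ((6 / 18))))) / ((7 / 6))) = 3 / 58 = 0.05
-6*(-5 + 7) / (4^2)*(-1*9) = 27 / 4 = 6.75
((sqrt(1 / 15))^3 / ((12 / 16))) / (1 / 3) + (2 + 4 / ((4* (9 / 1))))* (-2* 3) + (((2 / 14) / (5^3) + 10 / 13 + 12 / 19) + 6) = -3413509 / 648375 + 4* sqrt(15) / 225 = -5.20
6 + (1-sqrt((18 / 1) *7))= 7-3 *sqrt(14)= -4.22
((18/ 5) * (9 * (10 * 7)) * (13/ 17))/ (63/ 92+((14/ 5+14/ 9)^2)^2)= 1589008590000/ 330360836137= 4.81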